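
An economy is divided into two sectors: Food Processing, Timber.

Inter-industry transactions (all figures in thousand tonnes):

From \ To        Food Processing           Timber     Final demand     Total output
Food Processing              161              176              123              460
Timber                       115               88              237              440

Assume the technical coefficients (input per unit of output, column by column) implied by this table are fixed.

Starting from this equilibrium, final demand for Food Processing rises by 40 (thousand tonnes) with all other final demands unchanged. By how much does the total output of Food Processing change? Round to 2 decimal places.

Δx_F = 76.19

Technical coefficients a_ij = z_ij / X_j:
  a_FF = 161/460 = 0.35, a_TF = 115/460 = 0.25
  a_FT = 176/440 = 0.40, a_TT = 88/440 = 0.20
I − A =
  [   0.65    -0.40]
  [  -0.25     0.80]
det(I−A) = (0.65)(0.80) − (-0.40)(-0.25) = 0.4200
adj(I−A) = [[0.80, 0.40], [0.25, 0.65]]
(I − A)⁻¹ = adj(I−A) / det(I−A) ≈
  [   1.9048     0.9524]
  [   0.5952     1.5476]
Δx = (I − A)⁻¹ Δd with Δd having +40 in the Food Processing component and 0 elsewhere.
So Δx_F = L_FF · (+40), where L_FF = adj(I−A)_FF / det(I−A) = 0.80 / 0.4200.
Δx_F = 0.80 × (+40) / 0.4200 = 32.00 / 0.4200 ≈ 76.19.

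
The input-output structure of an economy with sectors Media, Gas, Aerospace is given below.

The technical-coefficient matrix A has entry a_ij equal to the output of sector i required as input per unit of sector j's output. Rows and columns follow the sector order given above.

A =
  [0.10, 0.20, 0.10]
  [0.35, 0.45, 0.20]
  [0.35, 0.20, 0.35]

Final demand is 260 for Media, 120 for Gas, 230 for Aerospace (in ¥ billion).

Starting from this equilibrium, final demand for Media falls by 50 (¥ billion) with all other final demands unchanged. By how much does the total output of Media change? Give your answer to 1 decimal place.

Δx_M = -79.4

I − A =
  [   0.90    -0.20    -0.10]
  [  -0.35     0.55    -0.20]
  [  -0.35    -0.20     0.65]
Cofactors of I−A, C_ij = (−1)^(i+j)·(minor ij) (rows/columns in the sector order above):
  C_11 = (0.55)(0.65) − (-0.20)(-0.20) = 0.3175
  C_12 = −[(-0.35)(0.65) − (-0.20)(-0.35)] = 0.2975
  C_13 = (-0.35)(-0.20) − (0.55)(-0.35) = 0.2625
  C_21 = −[(-0.20)(0.65) − (-0.10)(-0.20)] = 0.1500
  C_22 = (0.90)(0.65) − (-0.10)(-0.35) = 0.5500
  C_23 = −[(0.90)(-0.20) − (-0.20)(-0.35)] = 0.2500
  C_31 = (-0.20)(-0.20) − (-0.10)(0.55) = 0.0950
  C_32 = −[(0.90)(-0.20) − (-0.10)(-0.35)] = 0.2150
  C_33 = (0.90)(0.55) − (-0.20)(-0.35) = 0.4250
det(I−A) = Σ_j (I−A)_1j·C_1j = (0.90)(0.3175) + (-0.20)(0.2975) + (-0.10)(0.2625) = 0.2000
adj(I−A) = Cᵀ =
  [ 0.3175   0.1500   0.0950]
  [ 0.2975   0.5500   0.2150]
  [ 0.2625   0.2500   0.4250]
(I − A)⁻¹ = adj(I−A) / det(I−A) ≈
  [   1.5875     0.7500     0.4750]
  [   1.4875     2.7500     1.0750]
  [   1.3125     1.2500     2.1250]
Δx = (I − A)⁻¹ Δd with Δd having -50 in the Media component and 0 elsewhere.
So Δx_M = L_MM · (-50), where L_MM = adj(I−A)_MM / det(I−A) = 0.3175 / 0.2000.
Δx_M = 0.3175 × (-50) / 0.2000 = -15.875 / 0.2000 ≈ -79.4.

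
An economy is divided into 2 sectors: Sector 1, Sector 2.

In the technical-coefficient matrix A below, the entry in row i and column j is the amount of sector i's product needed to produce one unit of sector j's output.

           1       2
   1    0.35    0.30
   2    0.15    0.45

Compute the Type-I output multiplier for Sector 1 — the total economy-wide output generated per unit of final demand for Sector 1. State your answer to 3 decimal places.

I − A =
  [   0.65    -0.30]
  [  -0.15     0.55]
det(I−A) = (0.65)(0.55) − (-0.30)(-0.15) = 0.3125
adj(I−A) = [[0.55, 0.30], [0.15, 0.65]]
(I − A)⁻¹ = adj(I−A) / det(I−A) ≈
  [   1.7600     0.9600]
  [   0.4800     2.0800]
The output multiplier for sector j is the column-j sum of the Leontief inverse (I − A)⁻¹ = adj(I−A) / det(I−A).
Column 1 of adj(I−A): (0.55, 0.15); det(I−A) = 0.3125.
m_1 = (0.55 + 0.15) / 0.3125 = 0.70 / 0.3125 = 2.240.

m_1 = 2.240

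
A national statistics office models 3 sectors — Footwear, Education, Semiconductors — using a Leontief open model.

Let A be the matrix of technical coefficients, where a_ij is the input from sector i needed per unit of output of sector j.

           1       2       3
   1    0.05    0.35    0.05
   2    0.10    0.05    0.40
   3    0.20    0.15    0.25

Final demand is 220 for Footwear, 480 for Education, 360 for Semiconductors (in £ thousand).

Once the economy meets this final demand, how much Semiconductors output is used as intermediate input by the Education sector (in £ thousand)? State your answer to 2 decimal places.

I − A =
  [   0.95    -0.35    -0.05]
  [  -0.10     0.95    -0.40]
  [  -0.20    -0.15     0.75]
Cofactors of I−A, C_ij = (−1)^(i+j)·(minor ij) (rows/columns in the sector order above):
  C_11 = (0.95)(0.75) − (-0.40)(-0.15) = 0.6525
  C_12 = −[(-0.10)(0.75) − (-0.40)(-0.20)] = 0.1550
  C_13 = (-0.10)(-0.15) − (0.95)(-0.20) = 0.2050
  C_21 = −[(-0.35)(0.75) − (-0.05)(-0.15)] = 0.2700
  C_22 = (0.95)(0.75) − (-0.05)(-0.20) = 0.7025
  C_23 = −[(0.95)(-0.15) − (-0.35)(-0.20)] = 0.2125
  C_31 = (-0.35)(-0.40) − (-0.05)(0.95) = 0.1875
  C_32 = −[(0.95)(-0.40) − (-0.05)(-0.10)] = 0.3850
  C_33 = (0.95)(0.95) − (-0.35)(-0.10) = 0.8675
det(I−A) = Σ_j (I−A)_1j·C_1j = (0.95)(0.6525) + (-0.35)(0.1550) + (-0.05)(0.2050) = 0.555375
adj(I−A) = Cᵀ =
  [ 0.6525   0.2700   0.1875]
  [ 0.1550   0.7025   0.3850]
  [ 0.2050   0.2125   0.8675]
(I − A)⁻¹ = adj(I−A) / det(I−A) ≈
  [   1.1749     0.4862     0.3376]
  [   0.2791     1.2649     0.6932]
  [   0.3691     0.3826     1.5620]
First solve x = (I − A)⁻¹ d = adj(I−A)·d / det(I−A); in particular x_2 = (0.1550·220 + 0.7025·480 + 0.3850·360) / 0.555375 = 509.90 / 0.555375 ≈ 918.1184.
Intermediate flow from 3 to 2: z_32 = a_32 · x_2 = 0.15 × 509.90 / 0.555375 = 76.485 / 0.555375 ≈ 137.72.

z_32 = 137.72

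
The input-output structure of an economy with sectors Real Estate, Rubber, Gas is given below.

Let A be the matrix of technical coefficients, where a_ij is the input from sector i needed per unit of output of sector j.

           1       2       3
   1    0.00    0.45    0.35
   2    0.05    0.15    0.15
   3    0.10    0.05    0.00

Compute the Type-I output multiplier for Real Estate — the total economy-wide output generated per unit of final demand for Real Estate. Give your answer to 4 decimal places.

m_1 = 1.2714

I − A =
  [   1.00    -0.45    -0.35]
  [  -0.05     0.85    -0.15]
  [  -0.10    -0.05     1.00]
Cofactors of I−A, C_ij = (−1)^(i+j)·(minor ij) (rows/columns in the sector order above):
  C_11 = (0.85)(1.00) − (-0.15)(-0.05) = 0.8425
  C_12 = −[(-0.05)(1.00) − (-0.15)(-0.10)] = 0.0650
  C_13 = (-0.05)(-0.05) − (0.85)(-0.10) = 0.0875
  C_21 = −[(-0.45)(1.00) − (-0.35)(-0.05)] = 0.4675
  C_22 = (1.00)(1.00) − (-0.35)(-0.10) = 0.9650
  C_23 = −[(1.00)(-0.05) − (-0.45)(-0.10)] = 0.0950
  C_31 = (-0.45)(-0.15) − (-0.35)(0.85) = 0.3650
  C_32 = −[(1.00)(-0.15) − (-0.35)(-0.05)] = 0.1675
  C_33 = (1.00)(0.85) − (-0.45)(-0.05) = 0.8275
det(I−A) = Σ_j (I−A)_1j·C_1j = (1.00)(0.8425) + (-0.45)(0.0650) + (-0.35)(0.0875) = 0.782625
adj(I−A) = Cᵀ =
  [ 0.8425   0.4675   0.3650]
  [ 0.0650   0.9650   0.1675]
  [ 0.0875   0.0950   0.8275]
(I − A)⁻¹ = adj(I−A) / det(I−A) ≈
  [   1.07651     0.59735     0.46638]
  [   0.08305     1.23303     0.21402]
  [   0.11180     0.12139     1.05734]
The output multiplier for sector j is the column-j sum of the Leontief inverse (I − A)⁻¹ = adj(I−A) / det(I−A).
Column 1 of adj(I−A): (0.8425, 0.0650, 0.0875); det(I−A) = 0.782625.
m_1 = (0.8425 + 0.0650 + 0.0875) / 0.782625 = 0.995 / 0.782625 ≈ 1.2714.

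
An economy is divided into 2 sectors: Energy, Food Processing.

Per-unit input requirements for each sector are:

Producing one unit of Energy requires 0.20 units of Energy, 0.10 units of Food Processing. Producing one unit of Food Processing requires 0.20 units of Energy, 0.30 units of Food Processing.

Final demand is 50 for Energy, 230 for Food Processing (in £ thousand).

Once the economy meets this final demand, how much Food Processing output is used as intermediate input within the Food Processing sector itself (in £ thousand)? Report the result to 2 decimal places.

I − A =
  [   0.80    -0.20]
  [  -0.10     0.70]
det(I−A) = (0.80)(0.70) − (-0.20)(-0.10) = 0.5400
adj(I−A) = [[0.70, 0.20], [0.10, 0.80]]
(I − A)⁻¹ = adj(I−A) / det(I−A) ≈
  [   1.2963     0.3704]
  [   0.1852     1.4815]
First solve x = (I − A)⁻¹ d = adj(I−A)·d / det(I−A); in particular x_F = (0.10·50 + 0.80·230) / 0.5400 = 189.00 / 0.5400 = 350.0000.
Intermediate flow from F to F: z_FF = a_FF · x_F = 0.30 × 189.00 / 0.5400 = 56.70 / 0.5400 = 105.00.

z_FF = 105.00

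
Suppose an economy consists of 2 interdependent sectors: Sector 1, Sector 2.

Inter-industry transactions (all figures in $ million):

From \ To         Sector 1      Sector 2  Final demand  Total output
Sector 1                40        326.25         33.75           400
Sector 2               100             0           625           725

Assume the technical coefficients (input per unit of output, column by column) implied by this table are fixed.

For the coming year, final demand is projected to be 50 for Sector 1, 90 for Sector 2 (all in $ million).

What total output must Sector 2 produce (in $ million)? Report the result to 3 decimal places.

x_2 = 118.730

Technical coefficients a_ij = z_ij / X_j:
  a_11 = 40/400 = 0.10, a_21 = 100/400 = 0.25
  a_12 = 326.25/725 = 0.45, a_22 = 0/725 = 0.00
I − A =
  [   0.90    -0.45]
  [  -0.25     1.00]
det(I−A) = (0.90)(1.00) − (-0.45)(-0.25) = 0.7875
adj(I−A) = [[1.00, 0.45], [0.25, 0.90]]
(I − A)⁻¹ = adj(I−A) / det(I−A) ≈
  [   1.2698     0.5714]
  [   0.3175     1.1429]
x = (I − A)⁻¹ d = adj(I−A)·d / det(I−A), with det(I−A) = 0.7875:
  x_1 = (1.00·50 + 0.45·90) / 0.7875 = 90.50 / 0.7875 ≈ 114.921
  x_2 = (0.25·50 + 0.90·90) / 0.7875 = 93.50 / 0.7875 ≈ 118.730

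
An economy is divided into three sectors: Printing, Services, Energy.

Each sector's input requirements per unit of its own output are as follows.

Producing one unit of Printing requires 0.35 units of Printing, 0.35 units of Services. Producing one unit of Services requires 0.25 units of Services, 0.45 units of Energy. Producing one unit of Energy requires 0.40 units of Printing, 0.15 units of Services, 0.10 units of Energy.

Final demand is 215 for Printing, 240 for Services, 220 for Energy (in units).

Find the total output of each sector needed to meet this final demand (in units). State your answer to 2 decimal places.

I − A =
  [   0.65     0.00    -0.40]
  [  -0.35     0.75    -0.15]
  [   0.00    -0.45     0.90]
Cofactors of I−A, C_ij = (−1)^(i+j)·(minor ij) (rows/columns in the sector order above):
  C_11 = (0.75)(0.90) − (-0.15)(-0.45) = 0.6075
  C_12 = −[(-0.35)(0.90) − (-0.15)(0.00)] = 0.3150
  C_13 = (-0.35)(-0.45) − (0.75)(0.00) = 0.1575
  C_21 = −[(0.00)(0.90) − (-0.40)(-0.45)] = 0.1800
  C_22 = (0.65)(0.90) − (-0.40)(0.00) = 0.5850
  C_23 = −[(0.65)(-0.45) − (0.00)(0.00)] = 0.2925
  C_31 = (0.00)(-0.15) − (-0.40)(0.75) = 0.3000
  C_32 = −[(0.65)(-0.15) − (-0.40)(-0.35)] = 0.2375
  C_33 = (0.65)(0.75) − (0.00)(-0.35) = 0.4875
det(I−A) = Σ_j (I−A)_1j·C_1j = (0.65)(0.6075) + (0.00)(0.3150) + (-0.40)(0.1575) = 0.331875
adj(I−A) = Cᵀ =
  [ 0.6075   0.1800   0.3000]
  [ 0.3150   0.5850   0.2375]
  [ 0.1575   0.2925   0.4875]
(I − A)⁻¹ = adj(I−A) / det(I−A) ≈
  [   1.8305     0.5424     0.9040]
  [   0.9492     1.7627     0.7156]
  [   0.4746     0.8814     1.4689]
x = (I − A)⁻¹ d = adj(I−A)·d / det(I−A), with det(I−A) = 0.331875:
  x_P = (0.6075·215 + 0.1800·240 + 0.3000·220) / 0.331875 = 239.8125 / 0.331875 ≈ 722.60
  x_S = (0.3150·215 + 0.5850·240 + 0.2375·220) / 0.331875 = 260.375 / 0.331875 ≈ 784.56
  x_E = (0.1575·215 + 0.2925·240 + 0.4875·220) / 0.331875 = 211.3125 / 0.331875 ≈ 636.72

x_P = 722.60, x_S = 784.56, x_E = 636.72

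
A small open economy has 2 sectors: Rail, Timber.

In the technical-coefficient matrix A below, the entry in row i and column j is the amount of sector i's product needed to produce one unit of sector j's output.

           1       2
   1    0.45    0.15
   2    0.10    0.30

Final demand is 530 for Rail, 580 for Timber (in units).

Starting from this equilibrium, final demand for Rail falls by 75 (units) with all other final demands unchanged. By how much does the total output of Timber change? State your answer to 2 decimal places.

Δx_2 = -20.27

I − A =
  [   0.55    -0.15]
  [  -0.10     0.70]
det(I−A) = (0.55)(0.70) − (-0.15)(-0.10) = 0.3700
adj(I−A) = [[0.70, 0.15], [0.10, 0.55]]
(I − A)⁻¹ = adj(I−A) / det(I−A) ≈
  [   1.8919     0.4054]
  [   0.2703     1.4865]
Δx = (I − A)⁻¹ Δd with Δd having -75 in the Rail component and 0 elsewhere.
So Δx_2 = L_21 · (-75), where L_21 = adj(I−A)_21 / det(I−A) = 0.10 / 0.3700.
Δx_2 = 0.10 × (-75) / 0.3700 = -7.50 / 0.3700 ≈ -20.27.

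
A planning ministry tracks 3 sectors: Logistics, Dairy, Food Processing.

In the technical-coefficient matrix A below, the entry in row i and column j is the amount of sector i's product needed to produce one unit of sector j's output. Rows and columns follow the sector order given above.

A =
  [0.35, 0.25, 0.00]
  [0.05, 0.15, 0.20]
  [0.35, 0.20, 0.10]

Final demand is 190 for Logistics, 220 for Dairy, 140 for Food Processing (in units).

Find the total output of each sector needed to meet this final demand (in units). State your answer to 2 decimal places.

I − A =
  [   0.65    -0.25     0.00]
  [  -0.05     0.85    -0.20]
  [  -0.35    -0.20     0.90]
Cofactors of I−A, C_ij = (−1)^(i+j)·(minor ij) (rows/columns in the sector order above):
  C_11 = (0.85)(0.90) − (-0.20)(-0.20) = 0.7250
  C_12 = −[(-0.05)(0.90) − (-0.20)(-0.35)] = 0.1150
  C_13 = (-0.05)(-0.20) − (0.85)(-0.35) = 0.3075
  C_21 = −[(-0.25)(0.90) − (0.00)(-0.20)] = 0.2250
  C_22 = (0.65)(0.90) − (0.00)(-0.35) = 0.5850
  C_23 = −[(0.65)(-0.20) − (-0.25)(-0.35)] = 0.2175
  C_31 = (-0.25)(-0.20) − (0.00)(0.85) = 0.0500
  C_32 = −[(0.65)(-0.20) − (0.00)(-0.05)] = 0.1300
  C_33 = (0.65)(0.85) − (-0.25)(-0.05) = 0.5400
det(I−A) = Σ_j (I−A)_1j·C_1j = (0.65)(0.7250) + (-0.25)(0.1150) + (0.00)(0.3075) = 0.4425
adj(I−A) = Cᵀ =
  [ 0.7250   0.2250   0.0500]
  [ 0.1150   0.5850   0.1300]
  [ 0.3075   0.2175   0.5400]
(I − A)⁻¹ = adj(I−A) / det(I−A) ≈
  [   1.6384     0.5085     0.1130]
  [   0.2599     1.3220     0.2938]
  [   0.6949     0.4915     1.2203]
x = (I − A)⁻¹ d = adj(I−A)·d / det(I−A), with det(I−A) = 0.4425:
  x_1 = (0.7250·190 + 0.2250·220 + 0.0500·140) / 0.4425 = 194.25 / 0.4425 ≈ 438.98
  x_2 = (0.1150·190 + 0.5850·220 + 0.1300·140) / 0.4425 = 168.75 / 0.4425 ≈ 381.36
  x_3 = (0.3075·190 + 0.2175·220 + 0.5400·140) / 0.4425 = 181.875 / 0.4425 ≈ 411.02

x_1 = 438.98, x_2 = 381.36, x_3 = 411.02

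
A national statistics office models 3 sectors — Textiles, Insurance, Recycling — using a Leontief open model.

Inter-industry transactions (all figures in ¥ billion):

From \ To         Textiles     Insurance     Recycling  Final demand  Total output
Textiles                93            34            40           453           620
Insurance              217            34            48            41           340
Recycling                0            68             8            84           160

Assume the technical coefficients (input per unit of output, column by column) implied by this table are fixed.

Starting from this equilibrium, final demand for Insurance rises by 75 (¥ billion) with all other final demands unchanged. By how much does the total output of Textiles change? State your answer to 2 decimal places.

Δx_1 = 17.40

Technical coefficients a_ij = z_ij / X_j:
  a_11 = 93/620 = 0.15, a_21 = 217/620 = 0.35, a_31 = 0/620 = 0.00
  a_12 = 34/340 = 0.10, a_22 = 34/340 = 0.10, a_32 = 68/340 = 0.20
  a_13 = 40/160 = 0.25, a_23 = 48/160 = 0.30, a_33 = 8/160 = 0.05
I − A =
  [   0.85    -0.10    -0.25]
  [  -0.35     0.90    -0.30]
  [   0.00    -0.20     0.95]
Cofactors of I−A, C_ij = (−1)^(i+j)·(minor ij) (rows/columns in the sector order above):
  C_11 = (0.90)(0.95) − (-0.30)(-0.20) = 0.7950
  C_12 = −[(-0.35)(0.95) − (-0.30)(0.00)] = 0.3325
  C_13 = (-0.35)(-0.20) − (0.90)(0.00) = 0.0700
  C_21 = −[(-0.10)(0.95) − (-0.25)(-0.20)] = 0.1450
  C_22 = (0.85)(0.95) − (-0.25)(0.00) = 0.8075
  C_23 = −[(0.85)(-0.20) − (-0.10)(0.00)] = 0.1700
  C_31 = (-0.10)(-0.30) − (-0.25)(0.90) = 0.2550
  C_32 = −[(0.85)(-0.30) − (-0.25)(-0.35)] = 0.3425
  C_33 = (0.85)(0.90) − (-0.10)(-0.35) = 0.7300
det(I−A) = Σ_j (I−A)_1j·C_1j = (0.85)(0.7950) + (-0.10)(0.3325) + (-0.25)(0.0700) = 0.6250
adj(I−A) = Cᵀ =
  [ 0.7950   0.1450   0.2550]
  [ 0.3325   0.8075   0.3425]
  [ 0.0700   0.1700   0.7300]
(I − A)⁻¹ = adj(I−A) / det(I−A) ≈
  [   1.2720     0.2320     0.4080]
  [   0.5320     1.2920     0.5480]
  [   0.1120     0.2720     1.1680]
Δx = (I − A)⁻¹ Δd with Δd having +75 in the Insurance component and 0 elsewhere.
So Δx_1 = L_12 · (+75), where L_12 = adj(I−A)_12 / det(I−A) = 0.1450 / 0.6250.
Δx_1 = 0.1450 × (+75) / 0.6250 = 10.875 / 0.6250 = 17.40.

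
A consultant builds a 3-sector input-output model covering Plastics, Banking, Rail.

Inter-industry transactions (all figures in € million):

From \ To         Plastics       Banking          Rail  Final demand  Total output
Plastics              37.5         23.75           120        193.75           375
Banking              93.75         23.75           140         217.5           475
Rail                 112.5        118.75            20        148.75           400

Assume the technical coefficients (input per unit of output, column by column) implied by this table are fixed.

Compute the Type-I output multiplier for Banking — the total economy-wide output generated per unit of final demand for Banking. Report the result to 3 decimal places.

Technical coefficients a_ij = z_ij / X_j:
  a_11 = 37.5/375 = 0.10, a_21 = 93.75/375 = 0.25, a_31 = 112.5/375 = 0.30
  a_12 = 23.75/475 = 0.05, a_22 = 23.75/475 = 0.05, a_32 = 118.75/475 = 0.25
  a_13 = 120/400 = 0.30, a_23 = 140/400 = 0.35, a_33 = 20/400 = 0.05
I − A =
  [   0.90    -0.05    -0.30]
  [  -0.25     0.95    -0.35]
  [  -0.30    -0.25     0.95]
Cofactors of I−A, C_ij = (−1)^(i+j)·(minor ij) (rows/columns in the sector order above):
  C_11 = (0.95)(0.95) − (-0.35)(-0.25) = 0.8150
  C_12 = −[(-0.25)(0.95) − (-0.35)(-0.30)] = 0.3425
  C_13 = (-0.25)(-0.25) − (0.95)(-0.30) = 0.3475
  C_21 = −[(-0.05)(0.95) − (-0.30)(-0.25)] = 0.1225
  C_22 = (0.90)(0.95) − (-0.30)(-0.30) = 0.7650
  C_23 = −[(0.90)(-0.25) − (-0.05)(-0.30)] = 0.2400
  C_31 = (-0.05)(-0.35) − (-0.30)(0.95) = 0.3025
  C_32 = −[(0.90)(-0.35) − (-0.30)(-0.25)] = 0.3900
  C_33 = (0.90)(0.95) − (-0.05)(-0.25) = 0.8425
det(I−A) = Σ_j (I−A)_1j·C_1j = (0.90)(0.8150) + (-0.05)(0.3425) + (-0.30)(0.3475) = 0.612125
adj(I−A) = Cᵀ =
  [ 0.8150   0.1225   0.3025]
  [ 0.3425   0.7650   0.3900]
  [ 0.3475   0.2400   0.8425]
(I − A)⁻¹ = adj(I−A) / det(I−A) ≈
  [   1.3314     0.2001     0.4942]
  [   0.5595     1.2497     0.6371]
  [   0.5677     0.3921     1.3764]
The output multiplier for sector j is the column-j sum of the Leontief inverse (I − A)⁻¹ = adj(I−A) / det(I−A).
Column 2 of adj(I−A): (0.1225, 0.7650, 0.2400); det(I−A) = 0.612125.
m_2 = (0.1225 + 0.7650 + 0.2400) / 0.612125 = 1.1275 / 0.612125 ≈ 1.842.

m_2 = 1.842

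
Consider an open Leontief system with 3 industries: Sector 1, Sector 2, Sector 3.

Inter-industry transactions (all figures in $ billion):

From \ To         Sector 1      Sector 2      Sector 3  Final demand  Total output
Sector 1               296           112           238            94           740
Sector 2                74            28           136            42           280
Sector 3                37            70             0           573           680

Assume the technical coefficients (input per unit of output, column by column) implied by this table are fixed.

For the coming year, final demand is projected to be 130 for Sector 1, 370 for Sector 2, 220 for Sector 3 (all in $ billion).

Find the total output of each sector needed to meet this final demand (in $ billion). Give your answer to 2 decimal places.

Technical coefficients a_ij = z_ij / X_j:
  a_11 = 296/740 = 0.40, a_21 = 74/740 = 0.10, a_31 = 37/740 = 0.05
  a_12 = 112/280 = 0.40, a_22 = 28/280 = 0.10, a_32 = 70/280 = 0.25
  a_13 = 238/680 = 0.35, a_23 = 136/680 = 0.20, a_33 = 0/680 = 0.00
I − A =
  [   0.60    -0.40    -0.35]
  [  -0.10     0.90    -0.20]
  [  -0.05    -0.25     1.00]
Cofactors of I−A, C_ij = (−1)^(i+j)·(minor ij) (rows/columns in the sector order above):
  C_11 = (0.90)(1.00) − (-0.20)(-0.25) = 0.8500
  C_12 = −[(-0.10)(1.00) − (-0.20)(-0.05)] = 0.1100
  C_13 = (-0.10)(-0.25) − (0.90)(-0.05) = 0.0700
  C_21 = −[(-0.40)(1.00) − (-0.35)(-0.25)] = 0.4875
  C_22 = (0.60)(1.00) − (-0.35)(-0.05) = 0.5825
  C_23 = −[(0.60)(-0.25) − (-0.40)(-0.05)] = 0.1700
  C_31 = (-0.40)(-0.20) − (-0.35)(0.90) = 0.3950
  C_32 = −[(0.60)(-0.20) − (-0.35)(-0.10)] = 0.1550
  C_33 = (0.60)(0.90) − (-0.40)(-0.10) = 0.5000
det(I−A) = Σ_j (I−A)_1j·C_1j = (0.60)(0.8500) + (-0.40)(0.1100) + (-0.35)(0.0700) = 0.4415
adj(I−A) = Cᵀ =
  [ 0.8500   0.4875   0.3950]
  [ 0.1100   0.5825   0.1550]
  [ 0.0700   0.1700   0.5000]
(I − A)⁻¹ = adj(I−A) / det(I−A) ≈
  [   1.9253     1.1042     0.8947]
  [   0.2492     1.3194     0.3511]
  [   0.1586     0.3851     1.1325]
x = (I − A)⁻¹ d = adj(I−A)·d / det(I−A), with det(I−A) = 0.4415:
  x_1 = (0.8500·130 + 0.4875·370 + 0.3950·220) / 0.4415 = 377.775 / 0.4415 ≈ 855.66
  x_2 = (0.1100·130 + 0.5825·370 + 0.1550·220) / 0.4415 = 263.925 / 0.4415 ≈ 597.79
  x_3 = (0.0700·130 + 0.1700·370 + 0.5000·220) / 0.4415 = 182.00 / 0.4415 ≈ 412.23

x_1 = 855.66, x_2 = 597.79, x_3 = 412.23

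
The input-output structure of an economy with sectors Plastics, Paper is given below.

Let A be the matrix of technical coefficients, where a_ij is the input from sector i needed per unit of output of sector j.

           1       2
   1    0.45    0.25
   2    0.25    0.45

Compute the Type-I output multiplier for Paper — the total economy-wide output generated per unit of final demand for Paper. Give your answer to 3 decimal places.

m_2 = 3.333

I − A =
  [   0.55    -0.25]
  [  -0.25     0.55]
det(I−A) = (0.55)(0.55) − (-0.25)(-0.25) = 0.2400
adj(I−A) = [[0.55, 0.25], [0.25, 0.55]]
(I − A)⁻¹ = adj(I−A) / det(I−A) ≈
  [   2.2917     1.0417]
  [   1.0417     2.2917]
The output multiplier for sector j is the column-j sum of the Leontief inverse (I − A)⁻¹ = adj(I−A) / det(I−A).
Column 2 of adj(I−A): (0.25, 0.55); det(I−A) = 0.2400.
m_2 = (0.25 + 0.55) / 0.2400 = 0.80 / 0.2400 ≈ 3.333.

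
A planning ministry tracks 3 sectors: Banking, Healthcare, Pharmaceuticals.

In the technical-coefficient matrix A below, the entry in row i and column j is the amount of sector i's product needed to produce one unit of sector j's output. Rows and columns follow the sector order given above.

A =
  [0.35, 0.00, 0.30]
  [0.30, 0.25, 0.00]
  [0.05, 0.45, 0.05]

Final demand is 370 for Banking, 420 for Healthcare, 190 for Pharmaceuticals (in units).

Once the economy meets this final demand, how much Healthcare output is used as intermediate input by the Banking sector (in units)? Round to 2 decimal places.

z_21 = 264.78

I − A =
  [   0.65     0.00    -0.30]
  [  -0.30     0.75     0.00]
  [  -0.05    -0.45     0.95]
Cofactors of I−A, C_ij = (−1)^(i+j)·(minor ij) (rows/columns in the sector order above):
  C_11 = (0.75)(0.95) − (0.00)(-0.45) = 0.7125
  C_12 = −[(-0.30)(0.95) − (0.00)(-0.05)] = 0.2850
  C_13 = (-0.30)(-0.45) − (0.75)(-0.05) = 0.1725
  C_21 = −[(0.00)(0.95) − (-0.30)(-0.45)] = 0.1350
  C_22 = (0.65)(0.95) − (-0.30)(-0.05) = 0.6025
  C_23 = −[(0.65)(-0.45) − (0.00)(-0.05)] = 0.2925
  C_31 = (0.00)(0.00) − (-0.30)(0.75) = 0.2250
  C_32 = −[(0.65)(0.00) − (-0.30)(-0.30)] = 0.0900
  C_33 = (0.65)(0.75) − (0.00)(-0.30) = 0.4875
det(I−A) = Σ_j (I−A)_1j·C_1j = (0.65)(0.7125) + (0.00)(0.2850) + (-0.30)(0.1725) = 0.411375
adj(I−A) = Cᵀ =
  [ 0.7125   0.1350   0.2250]
  [ 0.2850   0.6025   0.0900]
  [ 0.1725   0.2925   0.4875]
(I − A)⁻¹ = adj(I−A) / det(I−A) ≈
  [   1.7320     0.3282     0.5469]
  [   0.6928     1.4646     0.2188]
  [   0.4193     0.7110     1.1851]
First solve x = (I − A)⁻¹ d = adj(I−A)·d / det(I−A); in particular x_1 = (0.7125·370 + 0.1350·420 + 0.2250·190) / 0.411375 = 363.075 / 0.411375 ≈ 882.5889.
Intermediate flow from 2 to 1: z_21 = a_21 · x_1 = 0.30 × 363.075 / 0.411375 = 108.9225 / 0.411375 ≈ 264.78.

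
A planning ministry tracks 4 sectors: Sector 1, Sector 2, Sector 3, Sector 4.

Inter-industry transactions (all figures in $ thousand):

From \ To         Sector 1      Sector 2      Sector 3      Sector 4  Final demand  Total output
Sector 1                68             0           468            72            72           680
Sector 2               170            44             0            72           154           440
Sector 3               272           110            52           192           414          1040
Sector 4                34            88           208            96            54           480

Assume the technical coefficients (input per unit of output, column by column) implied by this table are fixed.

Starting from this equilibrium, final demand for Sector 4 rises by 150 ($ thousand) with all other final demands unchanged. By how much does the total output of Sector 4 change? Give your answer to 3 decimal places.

Technical coefficients a_ij = z_ij / X_j:
  a_11 = 68/680 = 0.10, a_21 = 170/680 = 0.25, a_31 = 272/680 = 0.40, a_41 = 34/680 = 0.05
  a_12 = 0/440 = 0.00, a_22 = 44/440 = 0.10, a_32 = 110/440 = 0.25, a_42 = 88/440 = 0.20
  a_13 = 468/1040 = 0.45, a_23 = 0/1040 = 0.00, a_33 = 52/1040 = 0.05, a_43 = 208/1040 = 0.20
  a_14 = 72/480 = 0.15, a_24 = 72/480 = 0.15, a_34 = 192/480 = 0.40, a_44 = 96/480 = 0.20
I − A =
  [   0.90     0.00    -0.45    -0.15]
  [  -0.25     0.90     0.00    -0.15]
  [  -0.40    -0.25     0.95    -0.40]
  [  -0.05    -0.20    -0.20     0.80]
Compute the cofactors C_ij = (−1)^(i+j)·(3×3 minor ij) of I−A; the adjugate is their transpose:
adj(I−A) = Cᵀ =
  [ 0.576000   0.162000   0.337500   0.307125]
  [ 0.189125   0.439875   0.127875   0.181875]
  [ 0.365875   0.262125   0.606750   0.421125]
  [ 0.174750   0.185625   0.204750   0.579375]
det(I−A) = Σ_j (I−A)_1j·C_1j = (0.90)(0.576000) + (0.00)(0.189125) + (-0.45)(0.365875) + (-0.15)(0.174750) = 0.32754375
(I − A)⁻¹ = adj(I−A) / det(I−A) ≈
  [   1.7585     0.4946     1.0304     0.9377]
  [   0.5774     1.3430     0.3904     0.5553]
  [   1.1170     0.8003     1.8524     1.2857]
  [   0.5335     0.5667     0.6251     1.7688]
Δx = (I − A)⁻¹ Δd with Δd having +150 in the Sector 4 component and 0 elsewhere.
So Δx_4 = L_44 · (+150), where L_44 = adj(I−A)_44 / det(I−A) = 0.579375 / 0.32754375.
Δx_4 = 0.579375 × (+150) / 0.32754375 = 86.90625 / 0.32754375 ≈ 265.327.

Δx_4 = 265.327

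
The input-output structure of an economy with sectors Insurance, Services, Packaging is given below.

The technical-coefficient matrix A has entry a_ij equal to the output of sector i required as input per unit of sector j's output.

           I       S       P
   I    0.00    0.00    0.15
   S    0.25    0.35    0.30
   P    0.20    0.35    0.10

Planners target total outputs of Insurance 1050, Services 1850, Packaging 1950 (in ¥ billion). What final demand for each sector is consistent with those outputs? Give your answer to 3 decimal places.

I − A =
  [   1.00     0.00    -0.15]
  [  -0.25     0.65    -0.30]
  [  -0.20    -0.35     0.90]
d = (I − A) x:
  d_I = (+1.00)·1050 + (+0.00)·1850 + (-0.15)·1950 = 757.500
  d_S = (-0.25)·1050 + (+0.65)·1850 + (-0.30)·1950 = 355.000
  d_P = (-0.20)·1050 + (-0.35)·1850 + (+0.90)·1950 = 897.500

d_I = 757.500, d_S = 355.000, d_P = 897.500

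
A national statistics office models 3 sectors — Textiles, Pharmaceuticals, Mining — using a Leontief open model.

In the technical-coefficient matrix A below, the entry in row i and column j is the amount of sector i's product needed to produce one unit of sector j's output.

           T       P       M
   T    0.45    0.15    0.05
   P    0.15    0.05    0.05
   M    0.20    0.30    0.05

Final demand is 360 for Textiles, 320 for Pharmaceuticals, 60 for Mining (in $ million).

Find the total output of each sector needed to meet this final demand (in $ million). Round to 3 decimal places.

x_T = 822.933, x_P = 487.321, x_M = 390.298

I − A =
  [   0.55    -0.15    -0.05]
  [  -0.15     0.95    -0.05]
  [  -0.20    -0.30     0.95]
Cofactors of I−A, C_ij = (−1)^(i+j)·(minor ij) (rows/columns in the sector order above):
  C_11 = (0.95)(0.95) − (-0.05)(-0.30) = 0.8875
  C_12 = −[(-0.15)(0.95) − (-0.05)(-0.20)] = 0.1525
  C_13 = (-0.15)(-0.30) − (0.95)(-0.20) = 0.2350
  C_21 = −[(-0.15)(0.95) − (-0.05)(-0.30)] = 0.1575
  C_22 = (0.55)(0.95) − (-0.05)(-0.20) = 0.5125
  C_23 = −[(0.55)(-0.30) − (-0.15)(-0.20)] = 0.1950
  C_31 = (-0.15)(-0.05) − (-0.05)(0.95) = 0.0550
  C_32 = −[(0.55)(-0.05) − (-0.05)(-0.15)] = 0.0350
  C_33 = (0.55)(0.95) − (-0.15)(-0.15) = 0.5000
det(I−A) = Σ_j (I−A)_1j·C_1j = (0.55)(0.8875) + (-0.15)(0.1525) + (-0.05)(0.2350) = 0.4535
adj(I−A) = Cᵀ =
  [ 0.8875   0.1575   0.0550]
  [ 0.1525   0.5125   0.0350]
  [ 0.2350   0.1950   0.5000]
(I − A)⁻¹ = adj(I−A) / det(I−A) ≈
  [   1.9570     0.3473     0.1213]
  [   0.3363     1.1301     0.0772]
  [   0.5182     0.4300     1.1025]
x = (I − A)⁻¹ d = adj(I−A)·d / det(I−A), with det(I−A) = 0.4535:
  x_T = (0.8875·360 + 0.1575·320 + 0.0550·60) / 0.4535 = 373.20 / 0.4535 ≈ 822.933
  x_P = (0.1525·360 + 0.5125·320 + 0.0350·60) / 0.4535 = 221.00 / 0.4535 ≈ 487.321
  x_M = (0.2350·360 + 0.1950·320 + 0.5000·60) / 0.4535 = 177.00 / 0.4535 ≈ 390.298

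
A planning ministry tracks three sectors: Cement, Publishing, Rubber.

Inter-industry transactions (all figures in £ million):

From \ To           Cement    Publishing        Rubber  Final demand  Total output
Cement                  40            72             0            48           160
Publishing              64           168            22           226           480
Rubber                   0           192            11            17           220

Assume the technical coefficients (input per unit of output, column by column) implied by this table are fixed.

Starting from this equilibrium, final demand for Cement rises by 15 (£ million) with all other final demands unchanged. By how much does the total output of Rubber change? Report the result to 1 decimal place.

Technical coefficients a_ij = z_ij / X_j:
  a_11 = 40/160 = 0.25, a_21 = 64/160 = 0.40, a_31 = 0/160 = 0.00
  a_12 = 72/480 = 0.15, a_22 = 168/480 = 0.35, a_32 = 192/480 = 0.40
  a_13 = 0/220 = 0.00, a_23 = 22/220 = 0.10, a_33 = 11/220 = 0.05
I − A =
  [   0.75    -0.15     0.00]
  [  -0.40     0.65    -0.10]
  [   0.00    -0.40     0.95]
Cofactors of I−A, C_ij = (−1)^(i+j)·(minor ij) (rows/columns in the sector order above):
  C_11 = (0.65)(0.95) − (-0.10)(-0.40) = 0.5775
  C_12 = −[(-0.40)(0.95) − (-0.10)(0.00)] = 0.3800
  C_13 = (-0.40)(-0.40) − (0.65)(0.00) = 0.1600
  C_21 = −[(-0.15)(0.95) − (0.00)(-0.40)] = 0.1425
  C_22 = (0.75)(0.95) − (0.00)(0.00) = 0.7125
  C_23 = −[(0.75)(-0.40) − (-0.15)(0.00)] = 0.3000
  C_31 = (-0.15)(-0.10) − (0.00)(0.65) = 0.0150
  C_32 = −[(0.75)(-0.10) − (0.00)(-0.40)] = 0.0750
  C_33 = (0.75)(0.65) − (-0.15)(-0.40) = 0.4275
det(I−A) = Σ_j (I−A)_1j·C_1j = (0.75)(0.5775) + (-0.15)(0.3800) + (0.00)(0.1600) = 0.376125
adj(I−A) = Cᵀ =
  [ 0.5775   0.1425   0.0150]
  [ 0.3800   0.7125   0.0750]
  [ 0.1600   0.3000   0.4275]
(I − A)⁻¹ = adj(I−A) / det(I−A) ≈
  [   1.5354     0.3789     0.0399]
  [   1.0103     1.8943     0.1994]
  [   0.4254     0.7976     1.1366]
Δx = (I − A)⁻¹ Δd with Δd having +15 in the Cement component and 0 elsewhere.
So Δx_3 = L_31 · (+15), where L_31 = adj(I−A)_31 / det(I−A) = 0.1600 / 0.376125.
Δx_3 = 0.1600 × (+15) / 0.376125 = 2.40 / 0.376125 ≈ 6.4.

Δx_3 = 6.4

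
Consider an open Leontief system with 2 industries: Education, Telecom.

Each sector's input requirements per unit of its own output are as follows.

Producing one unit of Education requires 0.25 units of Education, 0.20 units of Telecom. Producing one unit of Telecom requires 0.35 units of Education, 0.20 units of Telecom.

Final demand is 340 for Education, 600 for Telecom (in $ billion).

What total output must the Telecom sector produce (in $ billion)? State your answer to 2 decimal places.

I − A =
  [   0.75    -0.35]
  [  -0.20     0.80]
det(I−A) = (0.75)(0.80) − (-0.35)(-0.20) = 0.5300
adj(I−A) = [[0.80, 0.35], [0.20, 0.75]]
(I − A)⁻¹ = adj(I−A) / det(I−A) ≈
  [   1.5094     0.6604]
  [   0.3774     1.4151]
x = (I − A)⁻¹ d = adj(I−A)·d / det(I−A), with det(I−A) = 0.5300:
  x_1 = (0.80·340 + 0.35·600) / 0.5300 = 482.00 / 0.5300 ≈ 909.43
  x_2 = (0.20·340 + 0.75·600) / 0.5300 = 518.00 / 0.5300 ≈ 977.36

x_2 = 977.36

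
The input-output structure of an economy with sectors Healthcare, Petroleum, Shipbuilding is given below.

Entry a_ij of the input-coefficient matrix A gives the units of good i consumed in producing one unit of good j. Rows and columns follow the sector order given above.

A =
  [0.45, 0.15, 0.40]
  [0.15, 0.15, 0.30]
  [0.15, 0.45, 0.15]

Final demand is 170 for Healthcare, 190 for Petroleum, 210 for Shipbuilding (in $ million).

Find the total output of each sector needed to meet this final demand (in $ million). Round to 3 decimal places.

x_H = 1090.764, x_P = 702.395, x_S = 811.403

I − A =
  [   0.55    -0.15    -0.40]
  [  -0.15     0.85    -0.30]
  [  -0.15    -0.45     0.85]
Cofactors of I−A, C_ij = (−1)^(i+j)·(minor ij) (rows/columns in the sector order above):
  C_11 = (0.85)(0.85) − (-0.30)(-0.45) = 0.5875
  C_12 = −[(-0.15)(0.85) − (-0.30)(-0.15)] = 0.1725
  C_13 = (-0.15)(-0.45) − (0.85)(-0.15) = 0.1950
  C_21 = −[(-0.15)(0.85) − (-0.40)(-0.45)] = 0.3075
  C_22 = (0.55)(0.85) − (-0.40)(-0.15) = 0.4075
  C_23 = −[(0.55)(-0.45) − (-0.15)(-0.15)] = 0.2700
  C_31 = (-0.15)(-0.30) − (-0.40)(0.85) = 0.3850
  C_32 = −[(0.55)(-0.30) − (-0.40)(-0.15)] = 0.2250
  C_33 = (0.55)(0.85) − (-0.15)(-0.15) = 0.4450
det(I−A) = Σ_j (I−A)_1j·C_1j = (0.55)(0.5875) + (-0.15)(0.1725) + (-0.40)(0.1950) = 0.21925
adj(I−A) = Cᵀ =
  [ 0.5875   0.3075   0.3850]
  [ 0.1725   0.4075   0.2250]
  [ 0.1950   0.2700   0.4450]
(I − A)⁻¹ = adj(I−A) / det(I−A) ≈
  [   2.6796     1.4025     1.7560]
  [   0.7868     1.8586     1.0262]
  [   0.8894     1.2315     2.0296]
x = (I − A)⁻¹ d = adj(I−A)·d / det(I−A), with det(I−A) = 0.21925:
  x_H = (0.5875·170 + 0.3075·190 + 0.3850·210) / 0.21925 = 239.15 / 0.21925 ≈ 1090.764
  x_P = (0.1725·170 + 0.4075·190 + 0.2250·210) / 0.21925 = 154.00 / 0.21925 ≈ 702.395
  x_S = (0.1950·170 + 0.2700·190 + 0.4450·210) / 0.21925 = 177.90 / 0.21925 ≈ 811.403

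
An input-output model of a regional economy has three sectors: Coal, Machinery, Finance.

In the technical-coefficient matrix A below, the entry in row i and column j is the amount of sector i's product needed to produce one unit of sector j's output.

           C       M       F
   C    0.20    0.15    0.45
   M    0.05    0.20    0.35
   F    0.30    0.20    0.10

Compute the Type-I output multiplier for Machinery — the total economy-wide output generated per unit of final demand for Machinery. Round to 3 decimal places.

I − A =
  [   0.80    -0.15    -0.45]
  [  -0.05     0.80    -0.35]
  [  -0.30    -0.20     0.90]
Cofactors of I−A, C_ij = (−1)^(i+j)·(minor ij) (rows/columns in the sector order above):
  C_11 = (0.80)(0.90) − (-0.35)(-0.20) = 0.6500
  C_12 = −[(-0.05)(0.90) − (-0.35)(-0.30)] = 0.1500
  C_13 = (-0.05)(-0.20) − (0.80)(-0.30) = 0.2500
  C_21 = −[(-0.15)(0.90) − (-0.45)(-0.20)] = 0.2250
  C_22 = (0.80)(0.90) − (-0.45)(-0.30) = 0.5850
  C_23 = −[(0.80)(-0.20) − (-0.15)(-0.30)] = 0.2050
  C_31 = (-0.15)(-0.35) − (-0.45)(0.80) = 0.4125
  C_32 = −[(0.80)(-0.35) − (-0.45)(-0.05)] = 0.3025
  C_33 = (0.80)(0.80) − (-0.15)(-0.05) = 0.6325
det(I−A) = Σ_j (I−A)_1j·C_1j = (0.80)(0.6500) + (-0.15)(0.1500) + (-0.45)(0.2500) = 0.3850
adj(I−A) = Cᵀ =
  [ 0.6500   0.2250   0.4125]
  [ 0.1500   0.5850   0.3025]
  [ 0.2500   0.2050   0.6325]
(I − A)⁻¹ = adj(I−A) / det(I−A) ≈
  [   1.6883     0.5844     1.0714]
  [   0.3896     1.5195     0.7857]
  [   0.6494     0.5325     1.6429]
The output multiplier for sector j is the column-j sum of the Leontief inverse (I − A)⁻¹ = adj(I−A) / det(I−A).
Column M of adj(I−A): (0.2250, 0.5850, 0.2050); det(I−A) = 0.3850.
m_M = (0.2250 + 0.5850 + 0.2050) / 0.3850 = 1.015 / 0.3850 ≈ 2.636.

m_M = 2.636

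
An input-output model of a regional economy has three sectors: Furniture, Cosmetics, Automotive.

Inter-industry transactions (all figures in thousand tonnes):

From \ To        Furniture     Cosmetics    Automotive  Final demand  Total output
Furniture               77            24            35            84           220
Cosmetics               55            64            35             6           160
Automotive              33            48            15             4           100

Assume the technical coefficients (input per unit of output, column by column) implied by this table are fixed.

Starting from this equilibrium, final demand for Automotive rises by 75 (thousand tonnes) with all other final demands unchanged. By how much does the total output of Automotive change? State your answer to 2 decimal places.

Δx_3 = 159.50

Technical coefficients a_ij = z_ij / X_j:
  a_11 = 77/220 = 0.35, a_21 = 55/220 = 0.25, a_31 = 33/220 = 0.15
  a_12 = 24/160 = 0.15, a_22 = 64/160 = 0.40, a_32 = 48/160 = 0.30
  a_13 = 35/100 = 0.35, a_23 = 35/100 = 0.35, a_33 = 15/100 = 0.15
I − A =
  [   0.65    -0.15    -0.35]
  [  -0.25     0.60    -0.35]
  [  -0.15    -0.30     0.85]
Cofactors of I−A, C_ij = (−1)^(i+j)·(minor ij) (rows/columns in the sector order above):
  C_11 = (0.60)(0.85) − (-0.35)(-0.30) = 0.4050
  C_12 = −[(-0.25)(0.85) − (-0.35)(-0.15)] = 0.2650
  C_13 = (-0.25)(-0.30) − (0.60)(-0.15) = 0.1650
  C_21 = −[(-0.15)(0.85) − (-0.35)(-0.30)] = 0.2325
  C_22 = (0.65)(0.85) − (-0.35)(-0.15) = 0.5000
  C_23 = −[(0.65)(-0.30) − (-0.15)(-0.15)] = 0.2175
  C_31 = (-0.15)(-0.35) − (-0.35)(0.60) = 0.2625
  C_32 = −[(0.65)(-0.35) − (-0.35)(-0.25)] = 0.3150
  C_33 = (0.65)(0.60) − (-0.15)(-0.25) = 0.3525
det(I−A) = Σ_j (I−A)_1j·C_1j = (0.65)(0.4050) + (-0.15)(0.2650) + (-0.35)(0.1650) = 0.16575
adj(I−A) = Cᵀ =
  [ 0.4050   0.2325   0.2625]
  [ 0.2650   0.5000   0.3150]
  [ 0.1650   0.2175   0.3525]
(I − A)⁻¹ = adj(I−A) / det(I−A) ≈
  [   2.4434     1.4027     1.5837]
  [   1.5988     3.0166     1.9005]
  [   0.9955     1.3122     2.1267]
Δx = (I − A)⁻¹ Δd with Δd having +75 in the Automotive component and 0 elsewhere.
So Δx_3 = L_33 · (+75), where L_33 = adj(I−A)_33 / det(I−A) = 0.3525 / 0.16575.
Δx_3 = 0.3525 × (+75) / 0.16575 = 26.4375 / 0.16575 ≈ 159.50.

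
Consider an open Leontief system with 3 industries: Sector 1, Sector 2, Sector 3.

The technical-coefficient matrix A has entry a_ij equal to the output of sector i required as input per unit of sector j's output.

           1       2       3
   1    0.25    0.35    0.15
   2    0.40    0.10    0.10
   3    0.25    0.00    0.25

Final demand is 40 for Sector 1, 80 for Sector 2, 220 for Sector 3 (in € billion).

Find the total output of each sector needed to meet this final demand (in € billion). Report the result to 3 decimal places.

I − A =
  [   0.75    -0.35    -0.15]
  [  -0.40     0.90    -0.10]
  [  -0.25     0.00     0.75]
Cofactors of I−A, C_ij = (−1)^(i+j)·(minor ij) (rows/columns in the sector order above):
  C_11 = (0.90)(0.75) − (-0.10)(0.00) = 0.6750
  C_12 = −[(-0.40)(0.75) − (-0.10)(-0.25)] = 0.3250
  C_13 = (-0.40)(0.00) − (0.90)(-0.25) = 0.2250
  C_21 = −[(-0.35)(0.75) − (-0.15)(0.00)] = 0.2625
  C_22 = (0.75)(0.75) − (-0.15)(-0.25) = 0.5250
  C_23 = −[(0.75)(0.00) − (-0.35)(-0.25)] = 0.0875
  C_31 = (-0.35)(-0.10) − (-0.15)(0.90) = 0.1700
  C_32 = −[(0.75)(-0.10) − (-0.15)(-0.40)] = 0.1350
  C_33 = (0.75)(0.90) − (-0.35)(-0.40) = 0.5350
det(I−A) = Σ_j (I−A)_1j·C_1j = (0.75)(0.6750) + (-0.35)(0.3250) + (-0.15)(0.2250) = 0.35875
adj(I−A) = Cᵀ =
  [ 0.6750   0.2625   0.1700]
  [ 0.3250   0.5250   0.1350]
  [ 0.2250   0.0875   0.5350]
(I − A)⁻¹ = adj(I−A) / det(I−A) ≈
  [   1.8815     0.7317     0.4739]
  [   0.9059     1.4634     0.3763]
  [   0.6272     0.2439     1.4913]
x = (I − A)⁻¹ d = adj(I−A)·d / det(I−A), with det(I−A) = 0.35875:
  x_1 = (0.6750·40 + 0.2625·80 + 0.1700·220) / 0.35875 = 85.40 / 0.35875 ≈ 238.049
  x_2 = (0.3250·40 + 0.5250·80 + 0.1350·220) / 0.35875 = 84.70 / 0.35875 ≈ 236.098
  x_3 = (0.2250·40 + 0.0875·80 + 0.5350·220) / 0.35875 = 133.70 / 0.35875 ≈ 372.683

x_1 = 238.049, x_2 = 236.098, x_3 = 372.683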